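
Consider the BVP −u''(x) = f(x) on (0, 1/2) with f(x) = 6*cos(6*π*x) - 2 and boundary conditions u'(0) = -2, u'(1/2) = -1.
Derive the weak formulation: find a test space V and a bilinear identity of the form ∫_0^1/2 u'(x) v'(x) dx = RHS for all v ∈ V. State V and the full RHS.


V = H^1(0, 1/2) (v unrestricted at boundary; u is determined up to an additive constant); weak form: ∫_0^1/2 u'v' dx = ∫_0^1/2 (6*cos(6*π*x) - 2) v dx − v(1/2) + 2·v(0) for all v ∈ V.

Multiply both sides by a test function v and integrate from 0 to 1/2:
  ∫_0^1/2 −u''(x) v(x) dx = ∫_0^1/2 f(x) v(x) dx.
Integrate the LHS by parts once:
  ∫_0^1/2 −u'' v dx = −[u'(x) v(x)]_0^1/2 + ∫_0^1/2 u'(x) v'(x) dx.
Thus ∫_0^1/2 u'(x) v'(x) dx = ∫_0^1/2 f(x) v(x) dx + [u'(x) v(x)]_0^1/2.
Choose V so that boundary terms are either known or forced to vanish.
u has inhomogeneous Neumann u'(0) = -2, u'(1/2) = -1. [u' v]_0^1/2 = (-1)·v(1/2) − (-2)·v(0) = − v(1/2) + 2·v(0). Take V = H^1(0, 1/2); boundary term becomes part of RHS.
Weak formulation: find u (satisfying any essential BC) such that ∫_0^1/2 u'(x) v'(x) dx = ∫_0^1/2 f v dx − v(1/2) + 2·v(0) for all v ∈ V (Neumann data are natural BCs: they enter the RHS as boundary terms).
Substituting f(x) = 6*cos(6*π*x) - 2, the right-hand side is ∫_0^1/2 (6*cos(6*π*x) - 2) v dx − v(1/2) + 2·v(0).
Compatibility check (pure Neumann): taking v ≡ 1 ∈ V gives 0 = ∫_0^1/2 f dx + (-1) − (-2), i.e. ∫_0^1/2 f dx must equal u'(0) − u'(1/2) = -1. Indeed ∫_0^1/2 (6*cos(6*π*x) - 2) dx = -1, so the data are compatible. The solution is then unique only up to an additive constant (fix it e.g. by requiring ∫_0^1/2 u dx = 0).


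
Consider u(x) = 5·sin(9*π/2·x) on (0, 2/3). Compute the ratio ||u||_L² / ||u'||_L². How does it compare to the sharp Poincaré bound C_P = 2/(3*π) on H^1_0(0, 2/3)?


||u||_L² / ||u'||_L² = 2/(9*π) < C_P = 2/(3*π).

u(x) = 5·sin(9*π/2·x), so u'(x) = 45*π*cos(9*π*x/2)/2.
Writing u(x) = A·sin(kπx/L) with A = 5 and k = 3, use ∫_0^L sin²(kπx/L) dx = L/2 and ∫_0^L cos²(kπx/L) dx = L/2.
u² = 25·sin²(9*π/2·x) and (u')² = 2025*π^2/4·cos²(9*π/2·x), and each of sin², cos² integrates to L/2 = 1/3 over (0, 2/3).
∫_0^2/3 u² dx = 25/3, so ||u||_L² = 5*sqrt(3)/3.
∫_0^2/3 (u')² dx = 675*π^2/4, so ||u'||_L² = 15*sqrt(3)*π/2.
Ratio ||u||_L² / ||u'||_L² = 2/(9*π).
Sharp Poincaré constant on H^1_0(0, 2/3) is C_P = L/π = 2/(3*π), achieved by sin(3*π/2·x).
This is the k = 3 harmonic; the ratio L/(kπ) is strictly less than C_P = L/π, consistent with the sharp inequality ||u||_L² ≤ C_P ||u'||_L².


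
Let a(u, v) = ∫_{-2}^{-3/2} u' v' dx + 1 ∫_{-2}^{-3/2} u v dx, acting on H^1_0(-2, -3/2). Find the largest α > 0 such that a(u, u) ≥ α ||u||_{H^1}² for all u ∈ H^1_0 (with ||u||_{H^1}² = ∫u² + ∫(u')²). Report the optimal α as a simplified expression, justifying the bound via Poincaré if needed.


α = 1

Coercivity of a(·,·) on H^1_0(-2, -3/2) means a(u, u) ≥ α ||u||_{H^1}² for every u ∈ H^1_0.
The interval has length L = 1/2, and Poincaré/coercivity depend only on L. Here a(u, u) = ∫(u')² + (1)·∫u².
Here c = 1 ≥ 1, so a(u,u) = ∫(u')² + c∫u² ≥ ∫(u')² + ∫u² = ||u||_{H^1}², i.e. α = 1 works. No larger α is possible: a(u,u) ≥ α||u||_{H^1}² means (1−α)∫(u')² ≥ (α−c)∫u², and for the modes u_n = sin(nπ(x−x₀)/L) (x₀ the left endpoint) one has ∫u_n²/∫(u_n')² = (L/(nπ))² → 0, so a(u_n,u_n)/||u_n||_{H^1}² → 1. Hence the optimal constant is α = 1.
Therefore α = 1.


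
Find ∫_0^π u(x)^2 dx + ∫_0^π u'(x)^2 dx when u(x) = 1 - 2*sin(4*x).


||u||_{H^1(0,π)}^2 = 35*π

u'(x) = -8*cos(4*x).
Expand u² and (u')² and integrate term by term on (0, π), using: for integers n ≥ 1, ∫_0^π sin²(nx) dx = ∫_0^π cos²(nx) dx = π/2; for n ≠ n', ∫_0^π sin(nx)sin(n'x) dx = ∫_0^π cos(nx)cos(n'x) dx = 0; and by product-to-sum, ∫_0^π sin(nx)cos(n'x) dx = ½∫_0^π [sin((n+n')x) + sin((n−n')x)] dx, which is 0 when n+n' is even and 2n/(n²−n'²) when n+n' is odd (it need not vanish on (0, π)). For the constant mode: ∫_0^π 1 dx = π, ∫_0^π cos(nx) dx = 0, ∫_0^π sin(nx) dx = (1−(−1)^n)/n.
  u² squared terms: (1)²·∫1 dx = 1·π = π;  (-2)²·∫sin(4x)² dx = 4·π/2 = 2*π.
  u² cross terms: 2·(1)·(-2)·∫1·sin(4x) dx = -4·(0) = 0.
  So ∫_0^π u² dx = π + 2*π + 0 = 3*π.
  (u')² squared terms: (-8)²·∫cos(4x)² dx = 64·π/2 = 32*π.
  So ∫_0^π (u')² dx = 32*π.
||u||_{H^1}^2 = (3*π) + (32*π) = 35*π.


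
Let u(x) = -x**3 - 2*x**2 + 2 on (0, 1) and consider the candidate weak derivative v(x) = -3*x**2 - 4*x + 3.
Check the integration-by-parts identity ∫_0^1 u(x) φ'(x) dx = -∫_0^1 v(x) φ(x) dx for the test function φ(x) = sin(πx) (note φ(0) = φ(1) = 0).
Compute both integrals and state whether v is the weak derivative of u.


LHS = -12/π^3 + 7/π, RHS = (-12 + π^2)/π^3. No, v is not the weak derivative of u.

u(x) = -x**3 - 2*x**2 + 2, classical derivative u'(x) = -3*x**2 - 4*x.
φ(x) = sin(πx), so φ'(x) = π*cos(π*x).
Note φ(0) = φ(1) = 0, so the boundary term u·φ vanishes.
LHS = ∫_0^1 u(x) φ'(x) dx = ∫_0^1 (-π*x^3*cos(π*x) - 2*π*x^2*cos(π*x) + 2*π*cos(π*x)) dx. Term by term:
  ∫_0^1 2*π*cos(π*x) dx = 0;  ∫_0^1 -π*x^3*cos(π*x) dx = -12/π^3 + 3/π;  ∫_0^1 -2*π*x^2*cos(π*x) dx = 4/π.
Sum: 0 + -12/π^3 + 3/π + 4/π = -12/π^3 + 7/π.
So LHS = -12/π^3 + 7/π.
∫_0^1 v(x) φ(x) dx = ∫_0^1 (-3*x^2*sin(π*x) - 4*x*sin(π*x) + 3*sin(π*x)) dx. Term by term:
  ∫_0^1 3*sin(π*x) dx = 6/π;  ∫_0^1 -4*x*sin(π*x) dx = -4/π;  ∫_0^1 -3*x^2*sin(π*x) dx = -3/π + 12/π^3.
Sum: 6/π − 4/π + -3/π + 12/π^3 = (12 - π^2)/π^3.
So RHS = -∫_0^1 v(x) φ(x) dx = (-12 + π^2)/π^3.
LHS − RHS = 6/π ≠ 0, so the identity fails.
(For a valid weak derivative the identity must hold for EVERY test function, in particular this one. The failure shows v is NOT the weak derivative of u.)
Correct weak derivative would be u'(x) = -3*x**2 - 4*x.


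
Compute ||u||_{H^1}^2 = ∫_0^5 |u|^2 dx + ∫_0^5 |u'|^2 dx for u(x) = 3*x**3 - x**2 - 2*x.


||u||_{H^1}^2 = 2573020/21

The H^1 norm (squared) on an interval (0, L) is
  ||u||_{H^1}^2 = ∫_0^L u(x)^2 dx + ∫_0^L u'(x)^2 dx.
Compute u'(x) = 9*x**2 - 2*x - 2.
Then u(x)^2 = 9*x**6 - 6*x**5 - 11*x**4 + 4*x**3 + 4*x**2 and u'(x)^2 = 81*x**4 - 36*x**3 - 32*x**2 + 8*x + 4.
Integrate each monomial from 0 to 5 using ∫_0^5 c·x^n dx = c·5^(n+1)/(n+1):
  ∫_0^5 u(x)^2 dx = ∫_0^5 (9*x^6 - 6*x^5 - 11*x^4 + 4*x^3 + 4*x^2) dx. Term by term:
    ∫_0^5 9*x^6 dx = 703125/7;  ∫_0^5 -6*x^5 dx = -15625;  ∫_0^5 -11*x^4 dx = -6875;
    ∫_0^5 4*x^3 dx = 625;  ∫_0^5 4*x^2 dx = 500/3.
  Sum: 703125/7 − 15625 − 6875 + 625 + 500/3 = 1653500/21.
  ∫_0^5 u'(x)^2 dx = ∫_0^5 (81*x^4 - 36*x^3 - 32*x^2 + 8*x + 4) dx. Term by term:
    ∫_0^5 81*x^4 dx = 50625;  ∫_0^5 -36*x^3 dx = -5625;  ∫_0^5 -32*x^2 dx = -4000/3;
    ∫_0^5 8*x dx = 100;  ∫_0^5 4 dx = 20.
  Sum: 50625 − 5625 − 4000/3 + 100 + 20 = 131360/3.
Adding: ||u||_{H^1}^2 = 1653500/21 + 131360/3 = 2573020/21.


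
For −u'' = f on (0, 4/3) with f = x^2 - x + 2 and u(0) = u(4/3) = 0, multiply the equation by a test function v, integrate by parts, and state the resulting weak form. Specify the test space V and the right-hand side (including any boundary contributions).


V = H^1_0(0, 4/3) (so v(0) = v(4/3) = 0); weak form: ∫_0^4/3 u'v' dx = ∫_0^4/3 (x^2 - x + 2) v dx for all v ∈ V.

Multiply both sides by a test function v and integrate from 0 to 4/3:
  ∫_0^4/3 −u''(x) v(x) dx = ∫_0^4/3 f(x) v(x) dx.
Integrate the LHS by parts once:
  ∫_0^4/3 −u'' v dx = −[u'(x) v(x)]_0^4/3 + ∫_0^4/3 u'(x) v'(x) dx.
Thus ∫_0^4/3 u'(x) v'(x) dx = ∫_0^4/3 f(x) v(x) dx + [u'(x) v(x)]_0^4/3.
Choose V so that boundary terms are either known or forced to vanish.
u is Dirichlet: u(0) = u(4/3) = 0. Let V = H^1_0(0, 4/3); then v(0) = v(4/3) = 0, and [u' v]_0^4/3 = 0.
Weak formulation: find u (satisfying any essential BC) such that ∫_0^4/3 u'(x) v'(x) dx = ∫_0^4/3 f v dx for all v ∈ V.
Substituting f(x) = x^2 - x + 2, the right-hand side is ∫_0^4/3 (x^2 - x + 2) v dx.


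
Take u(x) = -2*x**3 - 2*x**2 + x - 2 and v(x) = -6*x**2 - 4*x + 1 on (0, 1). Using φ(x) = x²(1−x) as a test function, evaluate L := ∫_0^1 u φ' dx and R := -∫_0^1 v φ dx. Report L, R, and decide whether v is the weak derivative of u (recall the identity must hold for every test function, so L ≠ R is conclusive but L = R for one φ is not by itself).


LHS = 19/60, RHS = 19/60. Yes, v = u' weakly.

u(x) = -2*x**3 - 2*x**2 + x - 2, classical derivative u'(x) = -6*x**2 - 4*x + 1.
φ(x) = x²(1−x), so φ'(x) = x*(2 - 3*x).
Note φ(0) = φ(1) = 0, so the boundary term u·φ vanishes.
LHS = ∫_0^1 u(x) φ'(x) dx = ∫_0^1 (6*x^5 + 2*x^4 - 7*x^3 + 8*x^2 - 4*x) dx. Term by term:
  ∫_0^1 6*x^5 dx = 1;  ∫_0^1 2*x^4 dx = 2/5;  ∫_0^1 -7*x^3 dx = -7/4;
  ∫_0^1 8*x^2 dx = 8/3;  ∫_0^1 -4*x dx = -2.
Sum: 1 + 2/5 − 7/4 + 8/3 − 2 = 19/60.
So LHS = 19/60.
∫_0^1 v(x) φ(x) dx = ∫_0^1 (6*x^5 - 2*x^4 - 5*x^3 + x^2) dx. Term by term:
  ∫_0^1 6*x^5 dx = 1;  ∫_0^1 -2*x^4 dx = -2/5;  ∫_0^1 -5*x^3 dx = -5/4;
  ∫_0^1 x^2 dx = 1/3.
Sum: 1 − 2/5 − 5/4 + 1/3 = -19/60.
So RHS = -∫_0^1 v(x) φ(x) dx = 19/60.
LHS = RHS, so the identity holds for this test φ.
Moreover u is smooth here and v(x) = u'(x) = -6*x**2 - 4*x + 1 pointwise, so the identity holds for every test function. Hence v is the weak derivative of u.


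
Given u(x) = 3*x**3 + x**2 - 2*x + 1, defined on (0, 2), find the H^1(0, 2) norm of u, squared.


||u||_{H^1}^2 = 15650/21

The H^1 norm (squared) on an interval (0, L) is
  ||u||_{H^1}^2 = ∫_0^L u(x)^2 dx + ∫_0^L u'(x)^2 dx.
Compute u'(x) = 9*x**2 + 2*x - 2.
Then u(x)^2 = 9*x**6 + 6*x**5 - 11*x**4 + 2*x**3 + 6*x**2 - 4*x + 1 and u'(x)^2 = 81*x**4 + 36*x**3 - 32*x**2 - 8*x + 4.
Integrate each monomial from 0 to 2 using ∫_0^2 c·x^n dx = c·2^(n+1)/(n+1):
  ∫_0^2 u(x)^2 dx = ∫_0^2 (9*x^6 + 6*x^5 - 11*x^4 + 2*x^3 + 6*x^2 - 4*x + 1) dx. Term by term:
    ∫_0^2 9*x^6 dx = 1152/7;  ∫_0^2 6*x^5 dx = 64;  ∫_0^2 -11*x^4 dx = -352/5;
    ∫_0^2 2*x^3 dx = 8;  ∫_0^2 6*x^2 dx = 16;  ∫_0^2 -4*x dx = -8;
    ∫_0^2 1 dx = 2.
  Sum: 1152/7 + 64 − 352/5 + 8 + 16 − 8 + 2 = 6166/35.
  ∫_0^2 u'(x)^2 dx = ∫_0^2 (81*x^4 + 36*x^3 - 32*x^2 - 8*x + 4) dx. Term by term:
    ∫_0^2 81*x^4 dx = 2592/5;  ∫_0^2 36*x^3 dx = 144;  ∫_0^2 -32*x^2 dx = -256/3;
    ∫_0^2 -8*x dx = -16;  ∫_0^2 4 dx = 8.
  Sum: 2592/5 + 144 − 256/3 − 16 + 8 = 8536/15.
Adding: ||u||_{H^1}^2 = 6166/35 + 8536/15 = 15650/21.


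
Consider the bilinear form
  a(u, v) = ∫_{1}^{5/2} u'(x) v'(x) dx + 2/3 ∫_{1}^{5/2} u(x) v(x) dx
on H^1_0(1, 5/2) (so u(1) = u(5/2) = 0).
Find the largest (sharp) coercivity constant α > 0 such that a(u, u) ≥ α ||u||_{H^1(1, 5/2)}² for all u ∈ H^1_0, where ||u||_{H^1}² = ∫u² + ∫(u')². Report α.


α = 2*(3 + 2*π^2)/(9 + 4*π^2)

Coercivity of a(·,·) on H^1_0(1, 5/2) means a(u, u) ≥ α ||u||_{H^1}² for every u ∈ H^1_0.
The interval has length L = 3/2, and Poincaré/coercivity depend only on L. Here a(u, u) = ∫(u')² + (2/3)·∫u².
Here 0 < c = 2/3 < 1. The condition a(u,u) ≥ α||u||_{H^1}² reads (1−α)∫(u')² ≥ (α−c)∫u². Any admissible α is ≤ 1 (rapidly oscillating u have ∫u²/∫(u')² → 0), and α = 1 would force 0 ≥ (1−c)∫u², impossible since c < 1; so 1−α > 0. By the sharp Poincaré inequality on H^1_0 of an interval of length L, ∫(u')² ≥ (π/L)²∫u² with equality for the first sine mode sin(π(x−x₀)/L) (x₀ the left endpoint), so the inequality holds for all u iff (1−α)(π/L)² ≥ α − c, i.e. α ≤ ((π/L)² + c)/((π/L)² + 1) = (1 + c(L/π)²)/(1 + (L/π)²). With (π/L)² = 4*π^2/9 and c = 2/3, the largest admissible constant is α = ((π/L)² + c)/((π/L)² + 1).
Simplifying, α = 2*(3 + 2*π^2)/(9 + 4*π^2).


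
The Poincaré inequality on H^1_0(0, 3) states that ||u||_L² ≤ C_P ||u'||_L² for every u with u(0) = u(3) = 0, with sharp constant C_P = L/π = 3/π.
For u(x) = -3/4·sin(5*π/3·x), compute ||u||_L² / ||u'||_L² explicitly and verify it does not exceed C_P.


||u||_L² / ||u'||_L² = 3/(5*π) < C_P = 3/π.

u(x) = -3/4·sin(5*π/3·x), so u'(x) = -5*π*cos(5*π*x/3)/4.
Writing u(x) = A·sin(kπx/L) with A = -3/4 and k = 5, use ∫_0^L sin²(kπx/L) dx = L/2 and ∫_0^L cos²(kπx/L) dx = L/2.
u² = 9/16·sin²(5*π/3·x) and (u')² = 25*π^2/16·cos²(5*π/3·x), and each of sin², cos² integrates to L/2 = 3/2 over (0, 3).
∫_0^3 u² dx = 27/32, so ||u||_L² = 3*sqrt(6)/8.
∫_0^3 (u')² dx = 75*π^2/32, so ||u'||_L² = 5*sqrt(6)*π/8.
Ratio ||u||_L² / ||u'||_L² = 3/(5*π).
Sharp Poincaré constant on H^1_0(0, 3) is C_P = L/π = 3/π, achieved by sin(π/3·x).
This is the k = 5 harmonic; the ratio L/(kπ) is strictly less than C_P = L/π, consistent with the sharp inequality ||u||_L² ≤ C_P ||u'||_L².


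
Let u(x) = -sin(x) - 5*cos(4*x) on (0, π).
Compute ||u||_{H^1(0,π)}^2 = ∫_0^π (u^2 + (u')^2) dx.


||u||_{H^1(0,π)}^2 = -68/3 + 427*π/2

u'(x) = 20*sin(4*x) - cos(x).
Expand u² and (u')² and integrate term by term on (0, π), using: for integers n ≥ 1, ∫_0^π sin²(nx) dx = ∫_0^π cos²(nx) dx = π/2; for n ≠ n', ∫_0^π sin(nx)sin(n'x) dx = ∫_0^π cos(nx)cos(n'x) dx = 0; and by product-to-sum, ∫_0^π sin(nx)cos(n'x) dx = ½∫_0^π [sin((n+n')x) + sin((n−n')x)] dx, which is 0 when n+n' is even and 2n/(n²−n'²) when n+n' is odd (it need not vanish on (0, π)).
  u² squared terms: (-1)²·∫sin(x)² dx = 1·π/2 = π/2;  (-5)²·∫cos(4x)² dx = 25·π/2 = 25*π/2.
  u² cross terms: 2·(-1)·(-5)·∫sin(x)·cos(4x) dx = 10·(-2/15) = -4/3.
  So ∫_0^π u² dx = π/2 + 25*π/2 − 4/3 = -4/3 + 13*π.
  (u')² squared terms: (-1)²·∫cos(x)² dx = 1·π/2 = π/2;  (20)²·∫sin(4x)² dx = 400·π/2 = 200*π.
  (u')² cross terms: 2·(-1)·(20)·∫cos(x)·sin(4x) dx = -40·(8/15) = -64/3.
  So ∫_0^π (u')² dx = π/2 + 200*π − 64/3 = -64/3 + 401*π/2.
||u||_{H^1}^2 = (-4/3 + 13*π) + (-64/3 + 401*π/2) = -68/3 + 427*π/2.


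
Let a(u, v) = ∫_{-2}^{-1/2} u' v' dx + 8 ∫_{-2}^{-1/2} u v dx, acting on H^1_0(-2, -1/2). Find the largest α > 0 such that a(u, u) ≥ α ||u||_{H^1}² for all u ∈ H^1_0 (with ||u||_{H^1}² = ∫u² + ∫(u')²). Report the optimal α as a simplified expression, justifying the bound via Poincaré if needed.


α = 1

Coercivity of a(·,·) on H^1_0(-2, -1/2) means a(u, u) ≥ α ||u||_{H^1}² for every u ∈ H^1_0.
The interval has length L = 3/2, and Poincaré/coercivity depend only on L. Here a(u, u) = ∫(u')² + (8)·∫u².
Here c = 8 ≥ 1, so a(u,u) = ∫(u')² + c∫u² ≥ ∫(u')² + ∫u² = ||u||_{H^1}², i.e. α = 1 works. No larger α is possible: a(u,u) ≥ α||u||_{H^1}² means (1−α)∫(u')² ≥ (α−c)∫u², and for the modes u_n = sin(nπ(x−x₀)/L) (x₀ the left endpoint) one has ∫u_n²/∫(u_n')² = (L/(nπ))² → 0, so a(u_n,u_n)/||u_n||_{H^1}² → 1. Hence the optimal constant is α = 1.
Therefore α = 1.


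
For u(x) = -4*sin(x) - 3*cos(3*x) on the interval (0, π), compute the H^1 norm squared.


||u||_{H^1(0,π)}^2 = 61*π

u'(x) = 9*sin(3*x) - 4*cos(x).
Expand u² and (u')² and integrate term by term on (0, π), using: for integers n ≥ 1, ∫_0^π sin²(nx) dx = ∫_0^π cos²(nx) dx = π/2; for n ≠ n', ∫_0^π sin(nx)sin(n'x) dx = ∫_0^π cos(nx)cos(n'x) dx = 0; and by product-to-sum, ∫_0^π sin(nx)cos(n'x) dx = ½∫_0^π [sin((n+n')x) + sin((n−n')x)] dx, which is 0 when n+n' is even and 2n/(n²−n'²) when n+n' is odd (it need not vanish on (0, π)).
  u² squared terms: (-4)²·∫sin(x)² dx = 16·π/2 = 8*π;  (-3)²·∫cos(3x)² dx = 9·π/2 = 9*π/2.
  u² cross terms: 2·(-4)·(-3)·∫sin(x)·cos(3x) dx = 24·(0) = 0.
  So ∫_0^π u² dx = 8*π + 9*π/2 + 0 = 25*π/2.
  (u')² squared terms: (-4)²·∫cos(x)² dx = 16·π/2 = 8*π;  (9)²·∫sin(3x)² dx = 81·π/2 = 81*π/2.
  (u')² cross terms: 2·(-4)·(9)·∫cos(x)·sin(3x) dx = -72·(0) = 0.
  So ∫_0^π (u')² dx = 8*π + 81*π/2 + 0 = 97*π/2.
||u||_{H^1}^2 = (25*π/2) + (97*π/2) = 61*π.


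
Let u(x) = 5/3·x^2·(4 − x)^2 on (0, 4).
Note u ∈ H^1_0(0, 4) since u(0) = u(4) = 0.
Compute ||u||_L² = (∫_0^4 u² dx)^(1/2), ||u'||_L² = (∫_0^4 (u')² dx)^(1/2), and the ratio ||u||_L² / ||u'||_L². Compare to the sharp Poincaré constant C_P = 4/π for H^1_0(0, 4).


||u||_L² / ||u'||_L² = 2*sqrt(3)/3 < C_P = 4/π.

u(x) = 5/3·x^2·(4 − x)^2, so u'(x) = 20*x*(x - 4)*(x - 2)/3.
u(x) = 5/3·x^2·(4 − x)^2 vanishes at x = 0 and x = 4, so u ∈ H^1_0(0, 4). Differentiate via the product rule and integrate the resulting polynomials term by term.
  ∫_0^4 u² dx = ∫_0^4 (25*x^8/9 - 400*x^7/9 + 800*x^6/3 - 6400*x^5/9 + 6400*x^4/9) dx. Term by term:
    ∫_0^4 25*x^8/9 dx = 6553600/81;  ∫_0^4 -400*x^7/9 dx = -3276800/9;  ∫_0^4 800*x^6/3 dx = 13107200/21;
    ∫_0^4 -6400*x^5/9 dx = -13107200/27;  ∫_0^4 6400*x^4/9 dx = 1310720/9.
  Sum: 6553600/81 − 3276800/9 + 13107200/21 − 13107200/27 + 1310720/9 = 655360/567.
  ∫_0^4 (u')² dx = ∫_0^4 (400*x^6/9 - 1600*x^5/3 + 20800*x^4/9 - 12800*x^3/3 + 25600*x^2/9) dx. Term by term:
    ∫_0^4 400*x^6/9 dx = 6553600/63;  ∫_0^4 -1600*x^5/3 dx = -3276800/9;  ∫_0^4 20800*x^4/9 dx = 4259840/9;
    ∫_0^4 -12800*x^3/3 dx = -819200/3;  ∫_0^4 25600*x^2/9 dx = 1638400/27.
  Sum: 6553600/63 − 3276800/9 + 4259840/9 − 819200/3 + 1638400/27 = 163840/189.
∫_0^4 u² dx = 655360/567, so ||u||_L² = 256*sqrt(70)/63.
∫_0^4 (u')² dx = 163840/189, so ||u'||_L² = 128*sqrt(210)/63.
Ratio ||u||_L² / ||u'||_L² = 2*sqrt(3)/3.
Sharp Poincaré constant on H^1_0(0, 4) is C_P = L/π = 4/π, achieved by sin(π/4·x).
A polynomial bump cannot attain the sharp Poincaré constant (only the first sine eigenfunction does), so the ratio is strictly less than C_P, consistent with ||u||_L² ≤ C_P ||u'||_L².


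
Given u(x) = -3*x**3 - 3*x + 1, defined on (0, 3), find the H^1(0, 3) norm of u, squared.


||u||_{H^1}^2 = 565023/70

The H^1 norm (squared) on an interval (0, L) is
  ||u||_{H^1}^2 = ∫_0^L u(x)^2 dx + ∫_0^L u'(x)^2 dx.
Compute u'(x) = -9*x**2 - 3.
Then u(x)^2 = 9*x**6 + 18*x**4 - 6*x**3 + 9*x**2 - 6*x + 1 and u'(x)^2 = 81*x**4 + 54*x**2 + 9.
Integrate each monomial from 0 to 3 using ∫_0^3 c·x^n dx = c·3^(n+1)/(n+1):
  ∫_0^3 u(x)^2 dx = ∫_0^3 (9*x^6 + 18*x^4 - 6*x^3 + 9*x^2 - 6*x + 1) dx. Term by term:
    ∫_0^3 9*x^6 dx = 19683/7;  ∫_0^3 18*x^4 dx = 4374/5;  ∫_0^3 -6*x^3 dx = -243/2;
    ∫_0^3 9*x^2 dx = 81;  ∫_0^3 -6*x dx = -27;  ∫_0^3 1 dx = 3.
  Sum: 19683/7 + 4374/5 − 243/2 + 81 − 27 + 3 = 253551/70.
  ∫_0^3 u'(x)^2 dx = ∫_0^3 (81*x^4 + 54*x^2 + 9) dx. Term by term:
    ∫_0^3 81*x^4 dx = 19683/5;  ∫_0^3 54*x^2 dx = 486;  ∫_0^3 9 dx = 27.
  Sum: 19683/5 + 486 + 27 = 22248/5.
Adding: ||u||_{H^1}^2 = 253551/70 + 22248/5 = 565023/70.


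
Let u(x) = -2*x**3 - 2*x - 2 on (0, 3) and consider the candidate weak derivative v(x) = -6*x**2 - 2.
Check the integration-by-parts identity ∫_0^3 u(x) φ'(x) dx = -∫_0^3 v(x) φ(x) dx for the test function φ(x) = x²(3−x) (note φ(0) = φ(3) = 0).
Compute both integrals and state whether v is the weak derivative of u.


LHS = 1593/10, RHS = 1593/10. Yes, v = u' weakly.

u(x) = -2*x**3 - 2*x - 2, classical derivative u'(x) = -6*x**2 - 2.
φ(x) = x²(3−x), so φ'(x) = 3*x*(2 - x).
Note φ(0) = φ(3) = 0, so the boundary term u·φ vanishes.
LHS = ∫_0^3 u(x) φ'(x) dx = ∫_0^3 (6*x^5 - 12*x^4 + 6*x^3 - 6*x^2 - 12*x) dx. Term by term:
  ∫_0^3 6*x^5 dx = 729;  ∫_0^3 -12*x^4 dx = -2916/5;  ∫_0^3 6*x^3 dx = 243/2;
  ∫_0^3 -6*x^2 dx = -54;  ∫_0^3 -12*x dx = -54.
Sum: 729 − 2916/5 + 243/2 − 54 − 54 = 1593/10.
So LHS = 1593/10.
∫_0^3 v(x) φ(x) dx = ∫_0^3 (6*x^5 - 18*x^4 + 2*x^3 - 6*x^2) dx. Term by term:
  ∫_0^3 6*x^5 dx = 729;  ∫_0^3 -18*x^4 dx = -4374/5;  ∫_0^3 2*x^3 dx = 81/2;
  ∫_0^3 -6*x^2 dx = -54.
Sum: 729 − 4374/5 + 81/2 − 54 = -1593/10.
So RHS = -∫_0^3 v(x) φ(x) dx = 1593/10.
LHS = RHS, so the identity holds for this test φ.
Moreover u is smooth here and v(x) = u'(x) = -6*x**2 - 2 pointwise, so the identity holds for every test function. Hence v is the weak derivative of u.


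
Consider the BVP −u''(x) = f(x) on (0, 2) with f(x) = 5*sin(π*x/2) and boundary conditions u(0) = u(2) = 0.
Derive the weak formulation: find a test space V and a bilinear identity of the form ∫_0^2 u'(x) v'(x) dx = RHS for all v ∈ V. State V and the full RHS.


V = H^1_0(0, 2) (so v(0) = v(2) = 0); weak form: ∫_0^2 u'v' dx = ∫_0^2 (5*sin(π*x/2)) v dx for all v ∈ V.

Multiply both sides by a test function v and integrate from 0 to 2:
  ∫_0^2 −u''(x) v(x) dx = ∫_0^2 f(x) v(x) dx.
Integrate the LHS by parts once:
  ∫_0^2 −u'' v dx = −[u'(x) v(x)]_0^2 + ∫_0^2 u'(x) v'(x) dx.
Thus ∫_0^2 u'(x) v'(x) dx = ∫_0^2 f(x) v(x) dx + [u'(x) v(x)]_0^2.
Choose V so that boundary terms are either known or forced to vanish.
u is Dirichlet: u(0) = u(2) = 0. Let V = H^1_0(0, 2); then v(0) = v(2) = 0, and [u' v]_0^2 = 0.
Weak formulation: find u (satisfying any essential BC) such that ∫_0^2 u'(x) v'(x) dx = ∫_0^2 f v dx for all v ∈ V.
Substituting f(x) = 5*sin(π*x/2), the right-hand side is ∫_0^2 (5*sin(π*x/2)) v dx.


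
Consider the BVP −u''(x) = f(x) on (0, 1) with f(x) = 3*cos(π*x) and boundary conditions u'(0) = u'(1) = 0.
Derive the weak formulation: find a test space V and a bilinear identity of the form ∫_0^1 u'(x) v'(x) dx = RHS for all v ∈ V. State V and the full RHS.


V = H^1(0, 1) (no boundary constraint on v; u is determined up to an additive constant); weak form: ∫_0^1 u'v' dx = ∫_0^1 (3*cos(π*x)) v dx for all v ∈ V.

Multiply both sides by a test function v and integrate from 0 to 1:
  ∫_0^1 −u''(x) v(x) dx = ∫_0^1 f(x) v(x) dx.
Integrate the LHS by parts once:
  ∫_0^1 −u'' v dx = −[u'(x) v(x)]_0^1 + ∫_0^1 u'(x) v'(x) dx.
Thus ∫_0^1 u'(x) v'(x) dx = ∫_0^1 f(x) v(x) dx + [u'(x) v(x)]_0^1.
Choose V so that boundary terms are either known or forced to vanish.
u has homogeneous Neumann: u'(0) = u'(1) = 0. So [u' v]_0^1 = 0·v(1) − 0·v(0) = 0 for any v; take V = H^1(0, 1).
Weak formulation: find u (satisfying any essential BC) such that ∫_0^1 u'(x) v'(x) dx = ∫_0^1 f v dx for all v ∈ V (homogeneous Neumann, so boundary terms vanish).
Substituting f(x) = 3*cos(π*x), the right-hand side is ∫_0^1 (3*cos(π*x)) v dx.
Compatibility check (pure Neumann): taking v ≡ 1 ∈ V gives 0 = ∫_0^1 f dx + (0) − (0), i.e. ∫_0^1 f dx must equal u'(0) − u'(1) = 0. Indeed ∫_0^1 (3*cos(π*x)) dx = 0, so the data are compatible. The solution is then unique only up to an additive constant (fix it e.g. by requiring ∫_0^1 u dx = 0).


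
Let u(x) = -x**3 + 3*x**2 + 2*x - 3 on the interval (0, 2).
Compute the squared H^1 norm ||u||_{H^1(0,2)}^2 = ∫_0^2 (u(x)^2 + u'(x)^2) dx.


||u||_{H^1}^2 = 5098/105

The H^1 norm (squared) on an interval (0, L) is
  ||u||_{H^1}^2 = ∫_0^L u(x)^2 dx + ∫_0^L u'(x)^2 dx.
Compute u'(x) = -3*x**2 + 6*x + 2.
Then u(x)^2 = x**6 - 6*x**5 + 5*x**4 + 18*x**3 - 14*x**2 - 12*x + 9 and u'(x)^2 = 9*x**4 - 36*x**3 + 24*x**2 + 24*x + 4.
Integrate each monomial from 0 to 2 using ∫_0^2 c·x^n dx = c·2^(n+1)/(n+1):
  ∫_0^2 u(x)^2 dx = ∫_0^2 (x^6 - 6*x^5 + 5*x^4 + 18*x^3 - 14*x^2 - 12*x + 9) dx. Term by term:
    ∫_0^2 x^6 dx = 128/7;  ∫_0^2 -6*x^5 dx = -64;  ∫_0^2 5*x^4 dx = 32;
    ∫_0^2 18*x^3 dx = 72;  ∫_0^2 -14*x^2 dx = -112/3;  ∫_0^2 -12*x dx = -24;
    ∫_0^2 9 dx = 18.
  Sum: 128/7 − 64 + 32 + 72 − 112/3 − 24 + 18 = 314/21.
  ∫_0^2 u'(x)^2 dx = ∫_0^2 (9*x^4 - 36*x^3 + 24*x^2 + 24*x + 4) dx. Term by term:
    ∫_0^2 9*x^4 dx = 288/5;  ∫_0^2 -36*x^3 dx = -144;  ∫_0^2 24*x^2 dx = 64;
    ∫_0^2 24*x dx = 48;  ∫_0^2 4 dx = 8.
  Sum: 288/5 − 144 + 64 + 48 + 8 = 168/5.
Adding: ||u||_{H^1}^2 = 314/21 + 168/5 = 5098/105.


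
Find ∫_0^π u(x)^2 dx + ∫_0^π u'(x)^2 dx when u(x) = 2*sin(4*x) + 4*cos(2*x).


||u||_{H^1(0,π)}^2 = 74*π

u'(x) = -8*sin(2*x) + 8*cos(4*x).
Expand u² and (u')² and integrate term by term on (0, π), using: for integers n ≥ 1, ∫_0^π sin²(nx) dx = ∫_0^π cos²(nx) dx = π/2; for n ≠ n', ∫_0^π sin(nx)sin(n'x) dx = ∫_0^π cos(nx)cos(n'x) dx = 0; and by product-to-sum, ∫_0^π sin(nx)cos(n'x) dx = ½∫_0^π [sin((n+n')x) + sin((n−n')x)] dx, which is 0 when n+n' is even and 2n/(n²−n'²) when n+n' is odd (it need not vanish on (0, π)).
  u² squared terms: (2)²·∫sin(4x)² dx = 4·π/2 = 2*π;  (4)²·∫cos(2x)² dx = 16·π/2 = 8*π.
  u² cross terms: 2·(2)·(4)·∫sin(4x)·cos(2x) dx = 16·(0) = 0.
  So ∫_0^π u² dx = 2*π + 8*π + 0 = 10*π.
  (u')² squared terms: (-8)²·∫sin(2x)² dx = 64·π/2 = 32*π;  (8)²·∫cos(4x)² dx = 64·π/2 = 32*π.
  (u')² cross terms: 2·(-8)·(8)·∫sin(2x)·cos(4x) dx = -128·(0) = 0.
  So ∫_0^π (u')² dx = 32*π + 32*π + 0 = 64*π.
||u||_{H^1}^2 = (10*π) + (64*π) = 74*π.


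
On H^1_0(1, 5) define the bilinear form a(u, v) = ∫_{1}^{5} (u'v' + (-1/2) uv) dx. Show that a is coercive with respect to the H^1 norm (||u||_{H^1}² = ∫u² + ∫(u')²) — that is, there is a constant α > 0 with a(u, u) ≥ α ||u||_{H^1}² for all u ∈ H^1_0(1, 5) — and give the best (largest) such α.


α = (-8 + π^2)/(π^2 + 16)

Coercivity of a(·,·) on H^1_0(1, 5) means a(u, u) ≥ α ||u||_{H^1}² for every u ∈ H^1_0.
The interval has length L = 4, and Poincaré/coercivity depend only on L. Here a(u, u) = ∫(u')² + (-1/2)·∫u².
Here c = -1/2 < 0 with |c| < (π/L)² = π^2/16, so coercivity still holds. The condition a(u,u) ≥ α||u||_{H^1}² reads (1−α)∫(u')² ≥ (α−c)∫u². Any admissible α is ≤ 1 (rapidly oscillating u have ∫u²/∫(u')² → 0), and α = 1 would force 0 ≥ (1−c)∫u², impossible since c < 1; so 1−α > 0. By the sharp Poincaré inequality on H^1_0 of an interval of length L, ∫(u')² ≥ (π/L)²∫u² with equality for the first sine mode sin(π(x−x₀)/L) (x₀ the left endpoint), so the inequality holds for all u iff (1−α)(π/L)² ≥ α − c, i.e. α ≤ ((π/L)² + c)/((π/L)² + 1) = (1 + c(L/π)²)/(1 + (L/π)²). (Direct route, valid since c ≤ 0: Poincaré gives c∫u² ≥ c(L/π)²∫(u')², so a(u,u) ≥ (1 + c(L/π)²)∫(u')², while ||u||_{H^1}² ≤ (1 + (L/π)²)∫(u')²; dividing yields the same α.) With (π/L)² = π^2/16 and c = -1/2, the largest admissible constant is α = ((π/L)² + c)/((π/L)² + 1).
Simplifying, α = (-8 + π^2)/(π^2 + 16).


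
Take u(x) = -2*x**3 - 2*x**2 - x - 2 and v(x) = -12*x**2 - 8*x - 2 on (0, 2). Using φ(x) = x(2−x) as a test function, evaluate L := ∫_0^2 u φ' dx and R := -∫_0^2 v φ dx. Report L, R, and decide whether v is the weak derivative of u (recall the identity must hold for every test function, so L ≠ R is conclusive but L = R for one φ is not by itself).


LHS = 244/15, RHS = 488/15. No, v is not the weak derivative of u.

u(x) = -2*x**3 - 2*x**2 - x - 2, classical derivative u'(x) = -6*x**2 - 4*x - 1.
φ(x) = x(2−x), so φ'(x) = 2 - 2*x.
Note φ(0) = φ(2) = 0, so the boundary term u·φ vanishes.
LHS = ∫_0^2 u(x) φ'(x) dx = ∫_0^2 (4*x^4 - 2*x^2 + 2*x - 4) dx. Term by term:
  ∫_0^2 4*x^4 dx = 128/5;  ∫_0^2 -2*x^2 dx = -16/3;  ∫_0^2 2*x dx = 4;
  ∫_0^2 -4 dx = -8.
Sum: 128/5 − 16/3 + 4 − 8 = 244/15.
So LHS = 244/15.
∫_0^2 v(x) φ(x) dx = ∫_0^2 (12*x^4 - 16*x^3 - 14*x^2 - 4*x) dx. Term by term:
  ∫_0^2 12*x^4 dx = 384/5;  ∫_0^2 -16*x^3 dx = -64;  ∫_0^2 -14*x^2 dx = -112/3;
  ∫_0^2 -4*x dx = -8.
Sum: 384/5 − 64 − 112/3 − 8 = -488/15.
So RHS = -∫_0^2 v(x) φ(x) dx = 488/15.
LHS − RHS = -244/15 ≠ 0, so the identity fails.
(For a valid weak derivative the identity must hold for EVERY test function, in particular this one. The failure shows v is NOT the weak derivative of u.)
Correct weak derivative would be u'(x) = -6*x**2 - 4*x - 1.


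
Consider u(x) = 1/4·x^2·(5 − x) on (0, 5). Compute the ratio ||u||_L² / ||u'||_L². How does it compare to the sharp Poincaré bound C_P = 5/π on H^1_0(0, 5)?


||u||_L² / ||u'||_L² = 5*sqrt(14)/14 < C_P = 5/π.

u(x) = 1/4·x^2·(5 − x), so u'(x) = x*(10 - 3*x)/4.
u(x) = 1/4·x^2·(5 − x) vanishes at x = 0 and x = 5, so u ∈ H^1_0(0, 5). Differentiate via the product rule and integrate the resulting polynomials term by term.
  ∫_0^5 u² dx = ∫_0^5 (x^6/16 - 5*x^5/8 + 25*x^4/16) dx. Term by term:
    ∫_0^5 x^6/16 dx = 78125/112;  ∫_0^5 -5*x^5/8 dx = -78125/48;  ∫_0^5 25*x^4/16 dx = 15625/16.
  Sum: 78125/112 − 78125/48 + 15625/16 = 15625/336.
  ∫_0^5 (u')² dx = ∫_0^5 (9*x^4/16 - 15*x^3/4 + 25*x^2/4) dx. Term by term:
    ∫_0^5 9*x^4/16 dx = 5625/16;  ∫_0^5 -15*x^3/4 dx = -9375/16;  ∫_0^5 25*x^2/4 dx = 3125/12.
  Sum: 5625/16 − 9375/16 + 3125/12 = 625/24.
∫_0^5 u² dx = 15625/336, so ||u||_L² = 125*sqrt(21)/84.
∫_0^5 (u')² dx = 625/24, so ||u'||_L² = 25*sqrt(6)/12.
Ratio ||u||_L² / ||u'||_L² = 5*sqrt(14)/14.
Sharp Poincaré constant on H^1_0(0, 5) is C_P = L/π = 5/π, achieved by sin(π/5·x).
A polynomial bump cannot attain the sharp Poincaré constant (only the first sine eigenfunction does), so the ratio is strictly less than C_P, consistent with ||u||_L² ≤ C_P ||u'||_L².


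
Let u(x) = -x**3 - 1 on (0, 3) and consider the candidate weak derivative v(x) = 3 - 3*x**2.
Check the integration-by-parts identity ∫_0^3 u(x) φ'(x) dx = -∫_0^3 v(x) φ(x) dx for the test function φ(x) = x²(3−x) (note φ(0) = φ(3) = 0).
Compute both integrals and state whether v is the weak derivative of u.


LHS = 729/10, RHS = 1053/20. No, v is not the weak derivative of u.

u(x) = -x**3 - 1, classical derivative u'(x) = -3*x**2.
φ(x) = x²(3−x), so φ'(x) = 3*x*(2 - x).
Note φ(0) = φ(3) = 0, so the boundary term u·φ vanishes.
LHS = ∫_0^3 u(x) φ'(x) dx = ∫_0^3 (3*x^5 - 6*x^4 + 3*x^2 - 6*x) dx. Term by term:
  ∫_0^3 3*x^5 dx = 729/2;  ∫_0^3 -6*x^4 dx = -1458/5;  ∫_0^3 3*x^2 dx = 27;
  ∫_0^3 -6*x dx = -27.
Sum: 729/2 − 1458/5 + 27 − 27 = 729/10.
So LHS = 729/10.
∫_0^3 v(x) φ(x) dx = ∫_0^3 (3*x^5 - 9*x^4 - 3*x^3 + 9*x^2) dx. Term by term:
  ∫_0^3 3*x^5 dx = 729/2;  ∫_0^3 -9*x^4 dx = -2187/5;  ∫_0^3 -3*x^3 dx = -243/4;
  ∫_0^3 9*x^2 dx = 81.
Sum: 729/2 − 2187/5 − 243/4 + 81 = -1053/20.
So RHS = -∫_0^3 v(x) φ(x) dx = 1053/20.
LHS − RHS = 81/4 ≠ 0, so the identity fails.
(For a valid weak derivative the identity must hold for EVERY test function, in particular this one. The failure shows v is NOT the weak derivative of u.)
Correct weak derivative would be u'(x) = -3*x**2.


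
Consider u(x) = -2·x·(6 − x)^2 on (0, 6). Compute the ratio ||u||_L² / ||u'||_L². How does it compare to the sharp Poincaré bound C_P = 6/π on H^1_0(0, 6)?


||u||_L² / ||u'||_L² = 3*sqrt(14)/7 < C_P = 6/π.

u(x) = -2·x·(6 − x)^2, so u'(x) = 6*(2 - x)*(x - 6).
u(x) = -2·x·(6 − x)^2 vanishes at x = 0 and x = 6, so u ∈ H^1_0(0, 6). Differentiate via the product rule and integrate the resulting polynomials term by term.
  ∫_0^6 u² dx = ∫_0^6 (4*x^6 - 96*x^5 + 864*x^4 - 3456*x^3 + 5184*x^2) dx. Term by term:
    ∫_0^6 4*x^6 dx = 1119744/7;  ∫_0^6 -96*x^5 dx = -746496;  ∫_0^6 864*x^4 dx = 6718464/5;
    ∫_0^6 -3456*x^3 dx = -1119744;  ∫_0^6 5184*x^2 dx = 373248.
  Sum: 1119744/7 − 746496 + 6718464/5 − 1119744 + 373248 = 373248/35.
  ∫_0^6 (u')² dx = ∫_0^6 (36*x^4 - 576*x^3 + 3168*x^2 - 6912*x + 5184) dx. Term by term:
    ∫_0^6 36*x^4 dx = 279936/5;  ∫_0^6 -576*x^3 dx = -186624;  ∫_0^6 3168*x^2 dx = 228096;
    ∫_0^6 -6912*x dx = -124416;  ∫_0^6 5184 dx = 31104.
  Sum: 279936/5 − 186624 + 228096 − 124416 + 31104 = 20736/5.
∫_0^6 u² dx = 373248/35, so ||u||_L² = 432*sqrt(70)/35.
∫_0^6 (u')² dx = 20736/5, so ||u'||_L² = 144*sqrt(5)/5.
Ratio ||u||_L² / ||u'||_L² = 3*sqrt(14)/7.
Sharp Poincaré constant on H^1_0(0, 6) is C_P = L/π = 6/π, achieved by sin(π/6·x).
A polynomial bump cannot attain the sharp Poincaré constant (only the first sine eigenfunction does), so the ratio is strictly less than C_P, consistent with ||u||_L² ≤ C_P ||u'||_L².


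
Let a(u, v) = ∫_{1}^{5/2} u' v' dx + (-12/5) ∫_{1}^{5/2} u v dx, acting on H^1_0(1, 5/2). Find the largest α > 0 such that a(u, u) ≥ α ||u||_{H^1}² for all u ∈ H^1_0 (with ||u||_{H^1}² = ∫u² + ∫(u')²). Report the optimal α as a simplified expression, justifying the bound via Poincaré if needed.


α = 4*(-27 + 5*π^2)/(5*(9 + 4*π^2))

Coercivity of a(·,·) on H^1_0(1, 5/2) means a(u, u) ≥ α ||u||_{H^1}² for every u ∈ H^1_0.
The interval has length L = 3/2, and Poincaré/coercivity depend only on L. Here a(u, u) = ∫(u')² + (-12/5)·∫u².
Here c = -12/5 < 0 with |c| < (π/L)² = 4*π^2/9, so coercivity still holds. The condition a(u,u) ≥ α||u||_{H^1}² reads (1−α)∫(u')² ≥ (α−c)∫u². Any admissible α is ≤ 1 (rapidly oscillating u have ∫u²/∫(u')² → 0), and α = 1 would force 0 ≥ (1−c)∫u², impossible since c < 1; so 1−α > 0. By the sharp Poincaré inequality on H^1_0 of an interval of length L, ∫(u')² ≥ (π/L)²∫u² with equality for the first sine mode sin(π(x−x₀)/L) (x₀ the left endpoint), so the inequality holds for all u iff (1−α)(π/L)² ≥ α − c, i.e. α ≤ ((π/L)² + c)/((π/L)² + 1) = (1 + c(L/π)²)/(1 + (L/π)²). (Direct route, valid since c ≤ 0: Poincaré gives c∫u² ≥ c(L/π)²∫(u')², so a(u,u) ≥ (1 + c(L/π)²)∫(u')², while ||u||_{H^1}² ≤ (1 + (L/π)²)∫(u')²; dividing yields the same α.) With (π/L)² = 4*π^2/9 and c = -12/5, the largest admissible constant is α = ((π/L)² + c)/((π/L)² + 1).
Simplifying, α = 4*(-27 + 5*π^2)/(5*(9 + 4*π^2)).


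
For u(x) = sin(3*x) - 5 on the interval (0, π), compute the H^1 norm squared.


||u||_{H^1(0,π)}^2 = -20/3 + 30*π

u'(x) = 3*cos(3*x).
Expand u² and (u')² and integrate term by term on (0, π), using: for integers n ≥ 1, ∫_0^π sin²(nx) dx = ∫_0^π cos²(nx) dx = π/2; for n ≠ n', ∫_0^π sin(nx)sin(n'x) dx = ∫_0^π cos(nx)cos(n'x) dx = 0; and by product-to-sum, ∫_0^π sin(nx)cos(n'x) dx = ½∫_0^π [sin((n+n')x) + sin((n−n')x)] dx, which is 0 when n+n' is even and 2n/(n²−n'²) when n+n' is odd (it need not vanish on (0, π)). For the constant mode: ∫_0^π 1 dx = π, ∫_0^π cos(nx) dx = 0, ∫_0^π sin(nx) dx = (1−(−1)^n)/n.
  u² squared terms: (-5)²·∫1 dx = 25·π = 25*π;  (1)²·∫sin(3x)² dx = 1·π/2 = π/2.
  u² cross terms: 2·(-5)·(1)·∫1·sin(3x) dx = -10·(2/3) = -20/3.
  So ∫_0^π u² dx = 25*π + π/2 − 20/3 = -20/3 + 51*π/2.
  (u')² squared terms: (3)²·∫cos(3x)² dx = 9·π/2 = 9*π/2.
  So ∫_0^π (u')² dx = 9*π/2.
||u||_{H^1}^2 = (-20/3 + 51*π/2) + (9*π/2) = -20/3 + 30*π.


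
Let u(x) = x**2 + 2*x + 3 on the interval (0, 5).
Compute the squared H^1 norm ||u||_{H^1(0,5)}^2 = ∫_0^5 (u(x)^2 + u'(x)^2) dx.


||u||_{H^1}^2 = 6445/3

The H^1 norm (squared) on an interval (0, L) is
  ||u||_{H^1}^2 = ∫_0^L u(x)^2 dx + ∫_0^L u'(x)^2 dx.
Compute u'(x) = 2*x + 2.
Then u(x)^2 = x**4 + 4*x**3 + 10*x**2 + 12*x + 9 and u'(x)^2 = 4*x**2 + 8*x + 4.
Integrate each monomial from 0 to 5 using ∫_0^5 c·x^n dx = c·5^(n+1)/(n+1):
  ∫_0^5 u(x)^2 dx = ∫_0^5 (x^4 + 4*x^3 + 10*x^2 + 12*x + 9) dx. Term by term:
    ∫_0^5 x^4 dx = 625;  ∫_0^5 4*x^3 dx = 625;  ∫_0^5 10*x^2 dx = 1250/3;
    ∫_0^5 12*x dx = 150;  ∫_0^5 9 dx = 45.
  Sum: 625 + 625 + 1250/3 + 150 + 45 = 5585/3.
  ∫_0^5 u'(x)^2 dx = ∫_0^5 (4*x^2 + 8*x + 4) dx. Term by term:
    ∫_0^5 4*x^2 dx = 500/3;  ∫_0^5 8*x dx = 100;  ∫_0^5 4 dx = 20.
  Sum: 500/3 + 100 + 20 = 860/3.
Adding: ||u||_{H^1}^2 = 5585/3 + 860/3 = 6445/3.


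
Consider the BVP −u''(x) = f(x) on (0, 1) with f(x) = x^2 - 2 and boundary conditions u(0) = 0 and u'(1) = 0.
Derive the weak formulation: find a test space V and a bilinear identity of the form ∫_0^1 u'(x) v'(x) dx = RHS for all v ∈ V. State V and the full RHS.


V = {v ∈ H^1(0, 1) : v(0) = 0} (test functions vanish at x = 0 where u is specified); weak form: ∫_0^1 u'v' dx = ∫_0^1 (x^2 - 2) v dx for all v ∈ V.

Multiply both sides by a test function v and integrate from 0 to 1:
  ∫_0^1 −u''(x) v(x) dx = ∫_0^1 f(x) v(x) dx.
Integrate the LHS by parts once:
  ∫_0^1 −u'' v dx = −[u'(x) v(x)]_0^1 + ∫_0^1 u'(x) v'(x) dx.
Thus ∫_0^1 u'(x) v'(x) dx = ∫_0^1 f(x) v(x) dx + [u'(x) v(x)]_0^1.
Choose V so that boundary terms are either known or forced to vanish.
Mixed BC: u(0) = 0 (Dirichlet) and u'(1) = 0 (Neumann). Define V = {v ∈ H^1(0, 1) : v(0) = 0}. Then [u' v]_0^1 = u'(1)·v(1) − u'(0)·0 = 0.
Weak formulation: find u (satisfying any essential BC) such that ∫_0^1 u'(x) v'(x) dx = ∫_0^1 f v dx for all v ∈ V (Dirichlet at 0 absorbed into V; the Neumann datum at x = 1 is zero, so no boundary term remains).
Substituting f(x) = x^2 - 2, the right-hand side is ∫_0^1 (x^2 - 2) v dx.


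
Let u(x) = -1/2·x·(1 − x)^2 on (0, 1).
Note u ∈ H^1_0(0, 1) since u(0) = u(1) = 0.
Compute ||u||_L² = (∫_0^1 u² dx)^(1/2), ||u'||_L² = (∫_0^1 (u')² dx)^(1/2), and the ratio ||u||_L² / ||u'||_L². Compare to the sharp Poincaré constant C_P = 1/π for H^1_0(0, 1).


||u||_L² / ||u'||_L² = sqrt(14)/14 < C_P = 1/π.

u(x) = -1/2·x·(1 − x)^2, so u'(x) = (1 - 3*x)*(x - 1)/2.
u(x) = -1/2·x·(1 − x)^2 vanishes at x = 0 and x = 1, so u ∈ H^1_0(0, 1). Differentiate via the product rule and integrate the resulting polynomials term by term.
  ∫_0^1 u² dx = ∫_0^1 (x^6/4 - x^5 + 3*x^4/2 - x^3 + x^2/4) dx. Term by term:
    ∫_0^1 x^6/4 dx = 1/28;  ∫_0^1 -x^5 dx = -1/6;  ∫_0^1 3*x^4/2 dx = 3/10;
    ∫_0^1 -x^3 dx = -1/4;  ∫_0^1 x^2/4 dx = 1/12.
  Sum: 1/28 − 1/6 + 3/10 − 1/4 + 1/12 = 1/420.
  ∫_0^1 (u')² dx = ∫_0^1 (9*x^4/4 - 6*x^3 + 11*x^2/2 - 2*x + 1/4) dx. Term by term:
    ∫_0^1 9*x^4/4 dx = 9/20;  ∫_0^1 -6*x^3 dx = -3/2;  ∫_0^1 11*x^2/2 dx = 11/6;
    ∫_0^1 -2*x dx = -1;  ∫_0^1 1/4 dx = 1/4.
  Sum: 9/20 − 3/2 + 11/6 − 1 + 1/4 = 1/30.
∫_0^1 u² dx = 1/420, so ||u||_L² = sqrt(105)/210.
∫_0^1 (u')² dx = 1/30, so ||u'||_L² = sqrt(30)/30.
Ratio ||u||_L² / ||u'||_L² = sqrt(14)/14.
Sharp Poincaré constant on H^1_0(0, 1) is C_P = L/π = 1/π, achieved by sin(π·x).
A polynomial bump cannot attain the sharp Poincaré constant (only the first sine eigenfunction does), so the ratio is strictly less than C_P, consistent with ||u||_L² ≤ C_P ||u'||_L².


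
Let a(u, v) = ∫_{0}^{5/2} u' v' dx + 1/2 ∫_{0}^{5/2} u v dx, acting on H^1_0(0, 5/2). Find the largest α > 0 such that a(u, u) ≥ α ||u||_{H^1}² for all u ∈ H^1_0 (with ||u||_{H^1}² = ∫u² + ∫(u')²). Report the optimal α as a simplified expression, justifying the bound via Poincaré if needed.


α = (25 + 8*π^2)/(2*(25 + 4*π^2))

Coercivity of a(·,·) on H^1_0(0, 5/2) means a(u, u) ≥ α ||u||_{H^1}² for every u ∈ H^1_0.
The interval has length L = 5/2, and Poincaré/coercivity depend only on L. Here a(u, u) = ∫(u')² + (1/2)·∫u².
Here 0 < c = 1/2 < 1. The condition a(u,u) ≥ α||u||_{H^1}² reads (1−α)∫(u')² ≥ (α−c)∫u². Any admissible α is ≤ 1 (rapidly oscillating u have ∫u²/∫(u')² → 0), and α = 1 would force 0 ≥ (1−c)∫u², impossible since c < 1; so 1−α > 0. By the sharp Poincaré inequality on H^1_0 of an interval of length L, ∫(u')² ≥ (π/L)²∫u² with equality for the first sine mode sin(π(x−x₀)/L) (x₀ the left endpoint), so the inequality holds for all u iff (1−α)(π/L)² ≥ α − c, i.e. α ≤ ((π/L)² + c)/((π/L)² + 1) = (1 + c(L/π)²)/(1 + (L/π)²). With (π/L)² = 4*π^2/25 and c = 1/2, the largest admissible constant is α = ((π/L)² + c)/((π/L)² + 1).
Simplifying, α = (25 + 8*π^2)/(2*(25 + 4*π^2)).


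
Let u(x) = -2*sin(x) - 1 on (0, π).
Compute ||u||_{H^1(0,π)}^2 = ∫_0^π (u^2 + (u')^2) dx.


||u||_{H^1(0,π)}^2 = 8 + 5*π

u'(x) = -2*cos(x).
Expand u² and (u')² and integrate term by term on (0, π), using: for integers n ≥ 1, ∫_0^π sin²(nx) dx = ∫_0^π cos²(nx) dx = π/2; for n ≠ n', ∫_0^π sin(nx)sin(n'x) dx = ∫_0^π cos(nx)cos(n'x) dx = 0; and by product-to-sum, ∫_0^π sin(nx)cos(n'x) dx = ½∫_0^π [sin((n+n')x) + sin((n−n')x)] dx, which is 0 when n+n' is even and 2n/(n²−n'²) when n+n' is odd (it need not vanish on (0, π)). For the constant mode: ∫_0^π 1 dx = π, ∫_0^π cos(nx) dx = 0, ∫_0^π sin(nx) dx = (1−(−1)^n)/n.
  u² squared terms: (-1)²·∫1 dx = 1·π = π;  (-2)²·∫sin(x)² dx = 4·π/2 = 2*π.
  u² cross terms: 2·(-1)·(-2)·∫1·sin(x) dx = 4·(2) = 8.
  So ∫_0^π u² dx = π + 2*π + 8 = 8 + 3*π.
  (u')² squared terms: (-2)²·∫cos(x)² dx = 4·π/2 = 2*π.
  So ∫_0^π (u')² dx = 2*π.
||u||_{H^1}^2 = (8 + 3*π) + (2*π) = 8 + 5*π.
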